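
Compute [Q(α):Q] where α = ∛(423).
[Q(α):Q] = 3

The minimal polynomial of α is x^3 - 423, irreducible over Q since 423 is not a perfect cube (so x^3 - 423 has no rational root). Hence [Q(α):Q] = deg(m_α) = 3.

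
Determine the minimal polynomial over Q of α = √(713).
m_α(x) = x^2 - 713

α satisfies α^2 - 713 = 0, so x^2 - 713 annihilates α. Since d = 713 is squarefree and ≠ 1, it is not a perfect square in Q, so x^2 - 713 has no rational root and is therefore irreducible over Q (a degree-2 polynomial over a field is irreducible iff it has no root). Hence m_α(x) = x^2 - 713.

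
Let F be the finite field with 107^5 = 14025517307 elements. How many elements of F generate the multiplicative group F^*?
There are φ(14025517306) = 6847822800 primitive elements

F_q^* is cyclic of order q - 1 = 14025517306. A cyclic group of order m has exactly φ(m) generators. Here m = 14025517306 = 2 · 53 · 211 · 627091, so the number of primitive elements is φ(14025517306) = 6847822800.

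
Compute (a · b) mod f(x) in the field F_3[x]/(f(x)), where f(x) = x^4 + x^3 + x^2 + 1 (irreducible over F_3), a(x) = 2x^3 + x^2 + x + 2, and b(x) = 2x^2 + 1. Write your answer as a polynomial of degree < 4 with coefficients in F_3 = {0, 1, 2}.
a · b ≡ 2x^3 + x^2 + 1 (mod f(x))

Multiply in F_3[x]: a(x)·b(x) = (2x^3 + x^2 + x + 2)·(2x^2 + 1) = x^5 + 2x^4 + x^3 + 2x^2 + x + 2. This has degree ≥ 4, so divide by f(x) over F_3: x^5 + 2x^4 + x^3 + 2x^2 + x + 2 = (x + 1)·(x^4 + x^3 + x^2 + 1) + (2x^3 + x^2 + 1). Hence a·b ≡ 2x^3 + x^2 + 1 (mod f). (F_3[x]/(f) is a field with 3^4 = 81 elements since f is irreducible of degree 4.)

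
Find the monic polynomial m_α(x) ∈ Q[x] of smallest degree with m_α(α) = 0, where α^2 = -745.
m_α(x) = x^2 + 745

α satisfies α^2 + 745 = 0, so x^2 + 745 annihilates α. Since d = -745 is squarefree and ≠ 1, it is not a perfect square in Q, so x^2 + 745 has no rational root and is therefore irreducible over Q (a degree-2 polynomial over a field is irreducible iff it has no root). Hence m_α(x) = x^2 + 745.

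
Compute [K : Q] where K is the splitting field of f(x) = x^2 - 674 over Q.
[K : Q] = 2

f(x) = x^2 - 674 factors as (x - √674)(x + √674). The splitting field is K = Q(√674). Since 674 is squarefree and > 1, it is not a perfect square, so x^2 - 674 is irreducible over Q and [Q(√674) : Q] = 2. Hence [K : Q] = 2.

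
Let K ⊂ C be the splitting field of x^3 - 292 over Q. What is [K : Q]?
[K : Q] = 6

The roots of x^3 - 292 are ∛292, ω∛292, ω^2∛292 where ω = e^(2πi/3) is a primitive cube root of unity, so K = Q(∛292, ω). Now [Q(∛292):Q] = 3 (since 292 is not a perfect cube, x^3 - 292 is irreducible) and [Q(ω):Q] = 2. Both 2 and 3 divide [K:Q], and [K:Q] ≤ 3·2 = 6, so [K:Q] = 6. (Equivalently: Q(∛292) ⊂ R but ω ∉ R, so [K : Q(∛292)] = 2.)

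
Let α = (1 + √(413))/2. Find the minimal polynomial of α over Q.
m_α(x) = x^2 - x - 103

From 2α - 1 = √(413), squaring gives (2α - 1)^2 = 413, i.e. 4α^2 - 4α + 1 = 413, so α^2 - α + (1 - 413)/4 = 0. Since 413 ≡ 1 (mod 4), (1 - 413)/4 = -103 ∈ Z. The polynomial x^2 - x - 103 has discriminant 1 - 4·(-103) = 413, which is not a perfect square in Q (d = 413 is squarefree and ≠ 1), so x^2 - x - 103 is irreducible over Q. It is the minimal polynomial of α.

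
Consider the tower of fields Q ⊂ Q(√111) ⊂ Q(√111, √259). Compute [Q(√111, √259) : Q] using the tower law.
[Q(√111, √259) : Q] = 4

[Q(√111):Q] = 2 (min poly x^2 - 111, irreducible since 111 is squarefree > 1). For the top step, suppose √259 ∈ Q(√111), say √259 = c + d√111 with c, d ∈ Q. Squaring: 259 = c^2 + 111d^2 + 2cd√111. Since √111 ∉ Q this forces 2cd = 0. If d = 0 then √259 = c ∈ Q, contradicting 259 squarefree > 1. If c = 0 then 259 = 111d^2, so 111·259 = (111d)^2 is a perfect square in Q — but 111·259 = 28749 is not a perfect square (since 111 and 259 are distinct squarefree integers). Contradiction. Hence √259 ∉ Q(√111), so x^2 - 259 stays irreducible over Q(√111) and [Q(√111, √259) : Q(√111)] = 2. By the tower law, [Q(√111, √259) : Q] = 2 · 2 = 4.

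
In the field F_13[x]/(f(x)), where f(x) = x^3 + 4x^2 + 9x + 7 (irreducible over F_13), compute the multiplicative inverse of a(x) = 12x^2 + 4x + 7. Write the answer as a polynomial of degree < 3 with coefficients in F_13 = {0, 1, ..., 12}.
a(x)^(-1) ≡ 2x^2 + 7x + 11 (mod f(x))

Since f is irreducible over F_13, F_13[x]/(f) is a field and a(x) ≠ 0 has an inverse. Apply the extended Euclidean algorithm to f(x) and a(x) in F_13[x]: f(x) = (12x + 5)·a(x) + (9x + 11);  a(x) = (10x + 7)·(9x + 11) + (8). The last nonzero remainder is the constant 8 = gcd(f, a) in F_13. Back-substituting through the division chain expresses 8 = s(x)·a(x) + t(x)·f(x) with s(x) ≡ 3x^2 + 4x + 10 (mod f), so (3x^2 + 4x + 10)·a(x) ≡ 8 (mod f). Multiplying by 8^(-1) ≡ 5 in F_13 gives a(x)^(-1) ≡ 5·(3x^2 + 4x + 10) ≡ 2x^2 + 7x + 11 (mod f). Check: (12x^2 + 4x + 7)·(2x^2 + 7x + 11) = 11x^4 + x^3 + 5x^2 + 2x + 12 ≡ 1 (mod x^3 + 4x^2 + 9x + 7).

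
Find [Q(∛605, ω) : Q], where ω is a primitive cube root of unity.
[Q(∛605, ω) : Q] = 6

[Q(∛605):Q] = 3 (min poly x^3 - 605, irreducible since 605 is not a perfect cube). [Q(ω):Q] = 2 (min poly x^2 + x + 1). Since Q(∛605) ⊂ R and ω ∉ R, we have ω ∉ Q(∛605), so x^2 + x + 1 remains irreducible over Q(∛605) and [Q(∛605, ω) : Q(∛605)] = 2. By the tower law, [Q(∛605, ω) : Q] = 3 · 2 = 6. (In fact Q(∛605, ω) is the splitting field of x^3 - 605 over Q.)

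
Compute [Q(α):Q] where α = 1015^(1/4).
[Q(α):Q] = 4

α is a root of x^4 - 1015. By Eisenstein's criterion at the prime p = 5 (which divides the constant term 1015 but p^2 = 25 does not, since 1015 is squarefree), x^4 - 1015 is irreducible over Q. Hence [Q(α):Q] = 4.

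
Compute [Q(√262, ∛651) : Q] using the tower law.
[Q(√262, ∛651) : Q] = 6

Let L = Q(√262, ∛651). Since Q(√262) ⊂ L and [Q(√262):Q] = 2, the tower law gives 2 | [L:Q]. Likewise Q(∛651) ⊂ L with [Q(∛651):Q] = 3 (because 651 is not a perfect cube), so 3 | [L:Q]. As gcd(2,3) = 1, [L:Q] is divisible by 6. Conversely L is generated over Q by √262 and ∛651, so [L:Q] ≤ 2·3 = 6. Therefore [Q(√262, ∛651) : Q] = 6.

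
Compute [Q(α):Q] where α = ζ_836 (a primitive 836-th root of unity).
[Q(α):Q] = 360

The minimal polynomial of ζ_836 over Q is the 836-th cyclotomic polynomial Φ_836(x), which is irreducible over Q and has degree φ(836) = 360. Hence [Q(α):Q] = φ(836) = 360.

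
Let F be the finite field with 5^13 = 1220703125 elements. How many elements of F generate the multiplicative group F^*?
There are φ(1220703124) = 610351560 primitive elements

F_q^* is cyclic of order q - 1 = 1220703124. A cyclic group of order m has exactly φ(m) generators. Here m = 1220703124 = 2^2 · 305175781, so the number of primitive elements is φ(1220703124) = 610351560.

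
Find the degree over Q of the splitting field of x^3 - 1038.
[K : Q] = 6

The roots of x^3 - 1038 are ∛1038, ω∛1038, ω^2∛1038 where ω = e^(2πi/3) is a primitive cube root of unity, so K = Q(∛1038, ω). Now [Q(∛1038):Q] = 3 (since 1038 is not a perfect cube, x^3 - 1038 is irreducible) and [Q(ω):Q] = 2. Both 2 and 3 divide [K:Q], and [K:Q] ≤ 3·2 = 6, so [K:Q] = 6. (Equivalently: Q(∛1038) ⊂ R but ω ∉ R, so [K : Q(∛1038)] = 2.)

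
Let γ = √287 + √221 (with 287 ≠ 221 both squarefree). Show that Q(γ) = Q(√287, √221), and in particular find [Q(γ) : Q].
[Q(γ) : Q] = 4 (equivalently, Q(γ) = Q(√287, √221))

Obviously Q(γ) ⊆ Q(√287, √221), and [Q(√287, √221):Q] = 4 (since 287, 221 are distinct squarefree integers > 1 with 63427 not a perfect square). To show equality we compute the minimal polynomial of γ. From γ = √287 + √221: γ^2 = 287 + 2√(63427) + 221 = 508 + 2√(63427), so γ^2 - 508 = 2√(63427); squaring, (γ^2 - 508)^2 = 4·63427, i.e. γ^4 - 1016γ^2 + 258064 - 253708 = 0, i.e. γ^4 - 1016γ^2 + 4356 = 0. So γ is a root of x^4 - 1016x^2 + 4356. This polynomial is irreducible over Q: it has no rational root (each ±√287 ± √221 is irrational), and any factorization into two quadratics over Q would force √(63427) ∈ Q (pairing opposite roots) or √287, √221 ∈ Q (other pairings), all impossible. Hence [Q(γ):Q] = 4 = [Q(√287, √221):Q], so Q(γ) = Q(√287, √221).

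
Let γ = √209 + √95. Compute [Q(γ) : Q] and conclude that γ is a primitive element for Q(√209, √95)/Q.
[Q(γ) : Q] = 4 (equivalently, Q(γ) = Q(√209, √95))

Obviously Q(γ) ⊆ Q(√209, √95), and [Q(√209, √95):Q] = 4 (since 209, 95 are distinct squarefree integers > 1 with 19855 not a perfect square). To show equality we compute the minimal polynomial of γ. From γ = √209 + √95: γ^2 = 209 + 2√(19855) + 95 = 304 + 2√(19855), so γ^2 - 304 = 2√(19855); squaring, (γ^2 - 304)^2 = 4·19855, i.e. γ^4 - 608γ^2 + 92416 - 79420 = 0, i.e. γ^4 - 608γ^2 + 12996 = 0. So γ is a root of x^4 - 608x^2 + 12996. This polynomial is irreducible over Q: it has no rational root (each ±√209 ± √95 is irrational), and any factorization into two quadratics over Q would force √(19855) ∈ Q (pairing opposite roots) or √209, √95 ∈ Q (other pairings), all impossible. Hence [Q(γ):Q] = 4 = [Q(√209, √95):Q], so Q(γ) = Q(√209, √95).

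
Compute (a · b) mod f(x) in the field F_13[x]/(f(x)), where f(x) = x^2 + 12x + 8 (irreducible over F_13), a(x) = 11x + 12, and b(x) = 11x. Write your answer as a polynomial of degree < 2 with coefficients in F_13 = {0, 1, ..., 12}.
a · b ≡ 6x + 7 (mod f(x))

Multiply in F_13[x]: a(x)·b(x) = (11x + 12)·(11x) = 4x^2 + 2x. This has degree ≥ 2, so divide by f(x) over F_13: 4x^2 + 2x = (4)·(x^2 + 12x + 8) + (6x + 7). Hence a·b ≡ 6x + 7 (mod f). (F_13[x]/(f) is a field with 13^2 = 169 elements since f is irreducible of degree 2.)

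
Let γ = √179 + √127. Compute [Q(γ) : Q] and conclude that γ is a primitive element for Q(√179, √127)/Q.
[Q(γ) : Q] = 4 (equivalently, Q(γ) = Q(√179, √127))

Obviously Q(γ) ⊆ Q(√179, √127), and [Q(√179, √127):Q] = 4 (since 179, 127 are distinct squarefree integers > 1 with 22733 not a perfect square). To show equality we compute the minimal polynomial of γ. From γ = √179 + √127: γ^2 = 179 + 2√(22733) + 127 = 306 + 2√(22733), so γ^2 - 306 = 2√(22733); squaring, (γ^2 - 306)^2 = 4·22733, i.e. γ^4 - 612γ^2 + 93636 - 90932 = 0, i.e. γ^4 - 612γ^2 + 2704 = 0. So γ is a root of x^4 - 612x^2 + 2704. This polynomial is irreducible over Q: it has no rational root (each ±√179 ± √127 is irrational), and any factorization into two quadratics over Q would force √(22733) ∈ Q (pairing opposite roots) or √179, √127 ∈ Q (other pairings), all impossible. Hence [Q(γ):Q] = 4 = [Q(√179, √127):Q], so Q(γ) = Q(√179, √127).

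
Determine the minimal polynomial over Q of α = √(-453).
m_α(x) = x^2 + 453

α satisfies α^2 + 453 = 0, so x^2 + 453 annihilates α. Since d = -453 is squarefree and ≠ 1, it is not a perfect square in Q, so x^2 + 453 has no rational root and is therefore irreducible over Q (a degree-2 polynomial over a field is irreducible iff it has no root). Hence m_α(x) = x^2 + 453.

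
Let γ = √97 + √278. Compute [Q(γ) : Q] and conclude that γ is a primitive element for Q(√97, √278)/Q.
[Q(γ) : Q] = 4 (equivalently, Q(γ) = Q(√97, √278))

Obviously Q(γ) ⊆ Q(√97, √278), and [Q(√97, √278):Q] = 4 (since 97, 278 are distinct squarefree integers > 1 with 26966 not a perfect square). To show equality we compute the minimal polynomial of γ. From γ = √97 + √278: γ^2 = 97 + 2√(26966) + 278 = 375 + 2√(26966), so γ^2 - 375 = 2√(26966); squaring, (γ^2 - 375)^2 = 4·26966, i.e. γ^4 - 750γ^2 + 140625 - 107864 = 0, i.e. γ^4 - 750γ^2 + 32761 = 0. So γ is a root of x^4 - 750x^2 + 32761. This polynomial is irreducible over Q: it has no rational root (each ±√97 ± √278 is irrational), and any factorization into two quadratics over Q would force √(26966) ∈ Q (pairing opposite roots) or √97, √278 ∈ Q (other pairings), all impossible. Hence [Q(γ):Q] = 4 = [Q(√97, √278):Q], so Q(γ) = Q(√97, √278).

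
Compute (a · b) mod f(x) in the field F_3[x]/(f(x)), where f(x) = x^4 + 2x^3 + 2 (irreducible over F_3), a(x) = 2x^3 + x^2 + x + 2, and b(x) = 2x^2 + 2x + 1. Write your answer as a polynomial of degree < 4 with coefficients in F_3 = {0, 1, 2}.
a · b ≡ x^3 + x^2 (mod f(x))

Multiply in F_3[x]: a(x)·b(x) = (2x^3 + x^2 + x + 2)·(2x^2 + 2x + 1) = x^5 + x^2 + 2x + 2. This has degree ≥ 4, so divide by f(x) over F_3: x^5 + x^2 + 2x + 2 = (x + 1)·(x^4 + 2x^3 + 2) + (x^3 + x^2). Hence a·b ≡ x^3 + x^2 (mod f). (F_3[x]/(f) is a field with 3^4 = 81 elements since f is irreducible of degree 4.)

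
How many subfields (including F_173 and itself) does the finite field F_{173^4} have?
F_{173^4} has 3 subfields

The subfields of F_{p^n} are exactly the fields F_{p^d} for d | n (each is the fixed field of the unique index-d subgroup of Gal(F_{p^n}/F_p) ≅ Z/nZ). The divisors of n = 4 are {1, 2, 4}, giving 3 subfields: F_{173^1}, F_{173^2}, F_{173^4}.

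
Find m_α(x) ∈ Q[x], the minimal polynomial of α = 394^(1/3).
m_α(x) = x^3 - 394

α satisfies α^3 = 394, so x^3 - 394 annihilates α. By the rational root test, a rational root p/q (in lowest terms) of x^3 - 394 would satisfy p^3 = 394 q^3, forcing q = 1 and p^3 = 394; but 394 is not a perfect cube, contradiction. A monic cubic over Q with no rational root is irreducible (any nontrivial factorization would include a linear factor). Hence x^3 - 394 is the minimal polynomial of α, and in particular [Q(α):Q] = 3.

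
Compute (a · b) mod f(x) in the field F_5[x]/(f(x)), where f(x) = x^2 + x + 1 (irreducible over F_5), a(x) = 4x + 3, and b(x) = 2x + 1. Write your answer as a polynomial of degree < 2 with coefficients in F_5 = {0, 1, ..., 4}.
a · b ≡ 2x (mod f(x))

Multiply in F_5[x]: a(x)·b(x) = (4x + 3)·(2x + 1) = 3x^2 + 3. This has degree ≥ 2, so divide by f(x) over F_5: 3x^2 + 3 = (3)·(x^2 + x + 1) + (2x). Hence a·b ≡ 2x (mod f). (F_5[x]/(f) is a field with 5^2 = 25 elements since f is irreducible of degree 2.)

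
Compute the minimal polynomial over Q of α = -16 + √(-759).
m_α(x) = x^2 + 32x + 1015

From α + 16 = √(-759), squaring gives (α + 16)^2 = -759, i.e. α^2 + 32α + 256 = -759, so α^2 + 32α + 1015 = 0. The discriminant of x^2 + 32x + 1015 is (32)^2 - 4·(1015) = 1024 - 4060 = -3036, and 4·(-759) is not a perfect square in Q since -759 is squarefree and ≠ 1. Hence x^2 + 32x + 1015 is irreducible over Q and is the minimal polynomial of α.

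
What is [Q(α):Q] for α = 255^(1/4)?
[Q(α):Q] = 4

α is a root of x^4 - 255. By Eisenstein's criterion at the prime p = 3 (which divides the constant term 255 but p^2 = 9 does not, since 255 is squarefree), x^4 - 255 is irreducible over Q. Hence [Q(α):Q] = 4.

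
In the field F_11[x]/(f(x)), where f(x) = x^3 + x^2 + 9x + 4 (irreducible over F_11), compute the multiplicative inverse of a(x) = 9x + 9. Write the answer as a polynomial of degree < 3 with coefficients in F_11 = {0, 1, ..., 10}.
a(x)^(-1) ≡ x^2 + 9 (mod f(x))

Since f is irreducible over F_11, F_11[x]/(f) is a field and a(x) ≠ 0 has an inverse. Apply the extended Euclidean algorithm to f(x) and a(x) in F_11[x]: f(x) = (5x^2 + 1)·a(x) + (6). The last nonzero remainder is the constant 6 = gcd(f, a) in F_11. Back-substituting through the division chain expresses 6 = s(x)·a(x) + t(x)·f(x) with s(x) ≡ 6x^2 + 10 (mod f), so (6x^2 + 10)·a(x) ≡ 6 (mod f). Multiplying by 6^(-1) ≡ 2 in F_11 gives a(x)^(-1) ≡ 2·(6x^2 + 10) ≡ x^2 + 9 (mod f). Check: (9x + 9)·(x^2 + 9) = 9x^3 + 9x^2 + 4x + 4 ≡ 1 (mod x^3 + x^2 + 9x + 4).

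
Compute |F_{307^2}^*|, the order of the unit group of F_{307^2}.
|F_{307^2}^*| = 94248

F_{307^2} has 307^2 = 94249 elements; its multiplicative group consists of all nonzero elements, so |F_{307^2}^*| = 94249 - 1 = 94248. (It is cyclic since any finite subgroup of the multiplicative group of a field is cyclic.)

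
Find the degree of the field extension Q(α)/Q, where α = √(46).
[Q(α):Q] = 2

[Q(α):Q] equals the degree of the minimal polynomial of α. Here α^2 = 46 and x^2 - 46 is irreducible (d = 46 is squarefree, ≠ 1, hence not a square), so deg(m_α) = 2. Thus [Q(α):Q] = 2.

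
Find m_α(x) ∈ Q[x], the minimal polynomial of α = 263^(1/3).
m_α(x) = x^3 - 263

α satisfies α^3 = 263, so x^3 - 263 annihilates α. By the rational root test, a rational root p/q (in lowest terms) of x^3 - 263 would satisfy p^3 = 263 q^3, forcing q = 1 and p^3 = 263; but 263 is not a perfect cube, contradiction. A monic cubic over Q with no rational root is irreducible (any nontrivial factorization would include a linear factor). Hence x^3 - 263 is the minimal polynomial of α, and in particular [Q(α):Q] = 3.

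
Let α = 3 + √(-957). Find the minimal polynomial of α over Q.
m_α(x) = x^2 - 6x + 966

From α - 3 = √(-957), squaring gives (α - 3)^2 = -957, i.e. α^2 - 6α + 9 = -957, so α^2 - 6α + 966 = 0. The discriminant of x^2 - 6x + 966 is (-6)^2 - 4·(966) = 36 - 3864 = -3828, and 4·(-957) is not a perfect square in Q since -957 is squarefree and ≠ 1. Hence x^2 - 6x + 966 is irreducible over Q and is the minimal polynomial of α.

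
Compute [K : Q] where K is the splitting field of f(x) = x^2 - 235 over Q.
[K : Q] = 2

f(x) = x^2 - 235 factors as (x - √235)(x + √235). The splitting field is K = Q(√235). Since 235 is squarefree and > 1, it is not a perfect square, so x^2 - 235 is irreducible over Q and [Q(√235) : Q] = 2. Hence [K : Q] = 2.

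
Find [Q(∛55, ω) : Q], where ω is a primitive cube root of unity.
[Q(∛55, ω) : Q] = 6

[Q(∛55):Q] = 3 (min poly x^3 - 55, irreducible since 55 is not a perfect cube). [Q(ω):Q] = 2 (min poly x^2 + x + 1). Since Q(∛55) ⊂ R and ω ∉ R, we have ω ∉ Q(∛55), so x^2 + x + 1 remains irreducible over Q(∛55) and [Q(∛55, ω) : Q(∛55)] = 2. By the tower law, [Q(∛55, ω) : Q] = 3 · 2 = 6. (In fact Q(∛55, ω) is the splitting field of x^3 - 55 over Q.)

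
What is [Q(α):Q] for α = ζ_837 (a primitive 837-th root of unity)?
[Q(α):Q] = 540

The minimal polynomial of ζ_837 over Q is the 837-th cyclotomic polynomial Φ_837(x), which is irreducible over Q and has degree φ(837) = 540. Hence [Q(α):Q] = φ(837) = 540.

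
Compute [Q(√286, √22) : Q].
[Q(√286, √22) : Q] = 4

[Q(√286):Q] = 2 (min poly x^2 - 286, irreducible since 286 is squarefree > 1). For the top step, suppose √22 ∈ Q(√286), say √22 = c + d√286 with c, d ∈ Q. Squaring: 22 = c^2 + 286d^2 + 2cd√286. Since √286 ∉ Q this forces 2cd = 0. If d = 0 then √22 = c ∈ Q, contradicting 22 squarefree > 1. If c = 0 then 22 = 286d^2, so 286·22 = (286d)^2 is a perfect square in Q — but 286·22 = 6292 is not a perfect square (since 286 and 22 are distinct squarefree integers). Contradiction. Hence √22 ∉ Q(√286), so x^2 - 22 stays irreducible over Q(√286) and [Q(√286, √22) : Q(√286)] = 2. By the tower law, [Q(√286, √22) : Q] = 2 · 2 = 4.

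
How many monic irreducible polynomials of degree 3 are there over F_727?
There are 128079952 monic irreducible polynomials of degree 3 over F_727

Each element of F_{727^3} that lies in no proper subfield is a root of exactly one monic irreducible of degree 3 over F_727, and each such polynomial has 3 distinct roots in F_{727^3}. By Möbius inversion the count is N_727(3) = (1/3) Σ_{d|3} μ(3/d) · 727^d = (1/3)(μ(3)·727^1 + μ(1)·727^3) = 384239856/3 = 128079952.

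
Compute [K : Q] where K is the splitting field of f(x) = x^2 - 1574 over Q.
[K : Q] = 2

f(x) = x^2 - 1574 factors as (x - √1574)(x + √1574). The splitting field is K = Q(√1574). Since 1574 is squarefree and > 1, it is not a perfect square, so x^2 - 1574 is irreducible over Q and [Q(√1574) : Q] = 2. Hence [K : Q] = 2.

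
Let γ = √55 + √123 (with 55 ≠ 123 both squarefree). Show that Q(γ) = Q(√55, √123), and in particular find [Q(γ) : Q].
[Q(γ) : Q] = 4 (equivalently, Q(γ) = Q(√55, √123))

Obviously Q(γ) ⊆ Q(√55, √123), and [Q(√55, √123):Q] = 4 (since 55, 123 are distinct squarefree integers > 1 with 6765 not a perfect square). To show equality we compute the minimal polynomial of γ. From γ = √55 + √123: γ^2 = 55 + 2√(6765) + 123 = 178 + 2√(6765), so γ^2 - 178 = 2√(6765); squaring, (γ^2 - 178)^2 = 4·6765, i.e. γ^4 - 356γ^2 + 31684 - 27060 = 0, i.e. γ^4 - 356γ^2 + 4624 = 0. So γ is a root of x^4 - 356x^2 + 4624. This polynomial is irreducible over Q: it has no rational root (each ±√55 ± √123 is irrational), and any factorization into two quadratics over Q would force √(6765) ∈ Q (pairing opposite roots) or √55, √123 ∈ Q (other pairings), all impossible. Hence [Q(γ):Q] = 4 = [Q(√55, √123):Q], so Q(γ) = Q(√55, √123).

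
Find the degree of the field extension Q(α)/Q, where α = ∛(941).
[Q(α):Q] = 3

The minimal polynomial of α is x^3 - 941, irreducible over Q since 941 is not a perfect cube (so x^3 - 941 has no rational root). Hence [Q(α):Q] = deg(m_α) = 3.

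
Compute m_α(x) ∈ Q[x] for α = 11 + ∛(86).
m_α(x) = x^3 - 33x^2 + 363x - 1417

Set β = α - 11 = ∛(86), so β^3 = 86. Then (α - 11)^3 - 86 = 0, i.e. α is a root of g(x) = (x - 11)^3 - 86 = x^3 - 33x^2 + 363x - 1417. Since g(x) = h(x - 11) where h(x) = x^3 - 86, and h is irreducible over Q (because 86 is not a perfect cube, so h has no rational root, and a monic cubic with no rational root is irreducible), g is also irreducible (irreducibility is preserved under the substitution x → x - 11). Hence m_α(x) = x^3 - 33x^2 + 363x - 1417.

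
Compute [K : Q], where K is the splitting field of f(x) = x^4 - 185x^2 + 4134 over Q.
[K : Q] = 4

Solving the quadratic in x^2: x^2 = (185 ± √(185^2 - 4·4134))/2 = (185 ± √17689)/2 = (185 ± 133)/2, giving x^2 = 26 or x^2 = 159. So f(x) = (x^2 - 26)(x^2 - 159) and the roots of f are ±√26, ±√159. Hence the splitting field is K = Q(√26, √159). Since 26 and 159 are distinct squarefree integers > 1, their product 4134 is not a perfect square, so √159 ∉ Q(√26). By the tower law [K:Q] = [Q(√26,√159):Q(√26)] · [Q(√26):Q] = 2 · 2 = 4.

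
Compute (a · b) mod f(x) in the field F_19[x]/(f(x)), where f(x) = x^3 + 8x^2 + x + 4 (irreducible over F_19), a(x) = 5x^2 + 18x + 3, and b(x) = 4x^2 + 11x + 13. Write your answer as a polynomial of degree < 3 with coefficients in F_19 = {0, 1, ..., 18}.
a · b ≡ 6x^2 + 11x (mod f(x))

Multiply in F_19[x]: a(x)·b(x) = (5x^2 + 18x + 3)·(4x^2 + 11x + 13) = x^4 + 13x^3 + 9x^2 + x + 1. This has degree ≥ 3, so divide by f(x) over F_19: x^4 + 13x^3 + 9x^2 + x + 1 = (x + 5)·(x^3 + 8x^2 + x + 4) + (6x^2 + 11x). Hence a·b ≡ 6x^2 + 11x (mod f). (F_19[x]/(f) is a field with 19^3 = 6859 elements since f is irreducible of degree 3.)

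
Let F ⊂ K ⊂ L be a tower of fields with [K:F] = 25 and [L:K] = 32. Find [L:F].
[L:F] = 800

The tower law says that for any tower of field extensions F ⊂ K ⊂ L with finite degrees, [L:F] = [L:K] · [K:F]. Here this gives [L:F] = 32 · 25 = 800.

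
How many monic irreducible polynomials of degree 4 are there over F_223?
There are 618230928 monic irreducible polynomials of degree 4 over F_223

Each element of F_{223^4} that lies in no proper subfield is a root of exactly one monic irreducible of degree 4 over F_223, and each such polynomial has 4 distinct roots in F_{223^4}. By Möbius inversion the count is N_223(4) = (1/4) Σ_{d|4} μ(4/d) · 223^d = (1/4)(μ(4)·223^1 + μ(2)·223^2 + μ(1)·223^4) = 2472923712/4 = 618230928.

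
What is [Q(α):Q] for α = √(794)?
[Q(α):Q] = 2

[Q(α):Q] equals the degree of the minimal polynomial of α. Here α^2 = 794 and x^2 - 794 is irreducible (d = 794 is squarefree, ≠ 1, hence not a square), so deg(m_α) = 2. Thus [Q(α):Q] = 2.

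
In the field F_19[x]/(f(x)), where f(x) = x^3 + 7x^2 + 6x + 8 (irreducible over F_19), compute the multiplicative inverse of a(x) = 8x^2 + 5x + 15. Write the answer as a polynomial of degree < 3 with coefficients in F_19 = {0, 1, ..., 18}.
a(x)^(-1) ≡ x^2 + 14x + 6 (mod f(x))

Since f is irreducible over F_19, F_19[x]/(f) is a field and a(x) ≠ 0 has an inverse. Apply the extended Euclidean algorithm to f(x) and a(x) in F_19[x]: f(x) = (12x + 10)·a(x) + (4x + 10);  a(x) = (2x + 1)·(4x + 10) + (5). The last nonzero remainder is the constant 5 = gcd(f, a) in F_19. Back-substituting through the division chain expresses 5 = s(x)·a(x) + t(x)·f(x) with s(x) ≡ 5x^2 + 13x + 11 (mod f), so (5x^2 + 13x + 11)·a(x) ≡ 5 (mod f). Multiplying by 5^(-1) ≡ 4 in F_19 gives a(x)^(-1) ≡ 4·(5x^2 + 13x + 11) ≡ x^2 + 14x + 6 (mod f). Check: (8x^2 + 5x + 15)·(x^2 + 14x + 6) = 8x^4 + 3x^3 + 12x + 14 ≡ 1 (mod x^3 + 7x^2 + 6x + 8).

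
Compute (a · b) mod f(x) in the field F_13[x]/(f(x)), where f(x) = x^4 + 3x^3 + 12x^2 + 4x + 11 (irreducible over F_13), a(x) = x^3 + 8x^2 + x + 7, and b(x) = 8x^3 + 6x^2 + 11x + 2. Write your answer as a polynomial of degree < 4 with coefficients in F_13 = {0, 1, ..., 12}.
a · b ≡ 4x^3 + 7x^2 + 7x + 5 (mod f(x))

Multiply in F_13[x]: a(x)·b(x) = (x^3 + 8x^2 + x + 7)·(8x^3 + 6x^2 + 11x + 2) = 8x^6 + 5x^5 + 2x^4 + 9x^3 + 4x^2 + x + 1. This has degree ≥ 4, so divide by f(x) over F_13: 8x^6 + 5x^5 + 2x^4 + 9x^3 + 4x^2 + x + 1 = (8x^2 + 7x + 2)·(x^4 + 3x^3 + 12x^2 + 4x + 11) + (4x^3 + 7x^2 + 7x + 5). Hence a·b ≡ 4x^3 + 7x^2 + 7x + 5 (mod f). (F_13[x]/(f) is a field with 13^4 = 28561 elements since f is irreducible of degree 4.)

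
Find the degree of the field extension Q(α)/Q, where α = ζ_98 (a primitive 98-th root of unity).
[Q(α):Q] = 42

The minimal polynomial of ζ_98 over Q is the 98-th cyclotomic polynomial Φ_98(x), which is irreducible over Q and has degree φ(98) = 42. Hence [Q(α):Q] = φ(98) = 42.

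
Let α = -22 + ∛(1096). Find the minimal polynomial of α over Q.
m_α(x) = x^3 + 66x^2 + 1452x + 9552

Set β = α + 22 = ∛(1096), so β^3 = 1096. Then (α + 22)^3 - 1096 = 0, i.e. α is a root of g(x) = (x + 22)^3 - 1096 = x^3 + 66x^2 + 1452x + 9552. Since g(x) = h(x + 22) where h(x) = x^3 - 1096, and h is irreducible over Q (because 1096 is not a perfect cube, so h has no rational root, and a monic cubic with no rational root is irreducible), g is also irreducible (irreducibility is preserved under the substitution x → x + 22). Hence m_α(x) = x^3 + 66x^2 + 1452x + 9552.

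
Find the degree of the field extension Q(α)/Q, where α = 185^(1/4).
[Q(α):Q] = 4

α is a root of x^4 - 185. By Eisenstein's criterion at the prime p = 5 (which divides the constant term 185 but p^2 = 25 does not, since 185 is squarefree), x^4 - 185 is irreducible over Q. Hence [Q(α):Q] = 4.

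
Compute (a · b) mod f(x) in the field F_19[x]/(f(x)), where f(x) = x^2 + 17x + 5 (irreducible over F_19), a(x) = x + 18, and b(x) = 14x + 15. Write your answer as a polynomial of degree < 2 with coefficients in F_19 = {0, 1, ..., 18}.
a · b ≡ 10x + 10 (mod f(x))

Multiply in F_19[x]: a(x)·b(x) = (x + 18)·(14x + 15) = 14x^2 + x + 4. This has degree ≥ 2, so divide by f(x) over F_19: 14x^2 + x + 4 = (14)·(x^2 + 17x + 5) + (10x + 10). Hence a·b ≡ 10x + 10 (mod f). (F_19[x]/(f) is a field with 19^2 = 361 elements since f is irreducible of degree 2.)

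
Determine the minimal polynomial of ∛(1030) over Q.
m_α(x) = x^3 - 1030

α satisfies α^3 = 1030, so x^3 - 1030 annihilates α. By the rational root test, a rational root p/q (in lowest terms) of x^3 - 1030 would satisfy p^3 = 1030 q^3, forcing q = 1 and p^3 = 1030; but 1030 is not a perfect cube, contradiction. A monic cubic over Q with no rational root is irreducible (any nontrivial factorization would include a linear factor). Hence x^3 - 1030 is the minimal polynomial of α, and in particular [Q(α):Q] = 3.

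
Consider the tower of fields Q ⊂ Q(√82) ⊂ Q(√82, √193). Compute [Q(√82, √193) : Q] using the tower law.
[Q(√82, √193) : Q] = 4

[Q(√82):Q] = 2 (min poly x^2 - 82, irreducible since 82 is squarefree > 1). For the top step, suppose √193 ∈ Q(√82), say √193 = c + d√82 with c, d ∈ Q. Squaring: 193 = c^2 + 82d^2 + 2cd√82. Since √82 ∉ Q this forces 2cd = 0. If d = 0 then √193 = c ∈ Q, contradicting 193 squarefree > 1. If c = 0 then 193 = 82d^2, so 82·193 = (82d)^2 is a perfect square in Q — but 82·193 = 15826 is not a perfect square (since 82 and 193 are distinct squarefree integers). Contradiction. Hence √193 ∉ Q(√82), so x^2 - 193 stays irreducible over Q(√82) and [Q(√82, √193) : Q(√82)] = 2. By the tower law, [Q(√82, √193) : Q] = 2 · 2 = 4.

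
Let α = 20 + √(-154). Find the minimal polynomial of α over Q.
m_α(x) = x^2 - 40x + 554

From α - 20 = √(-154), squaring gives (α - 20)^2 = -154, i.e. α^2 - 40α + 400 = -154, so α^2 - 40α + 554 = 0. The discriminant of x^2 - 40x + 554 is (-40)^2 - 4·(554) = 1600 - 2216 = -616, and 4·(-154) is not a perfect square in Q since -154 is squarefree and ≠ 1. Hence x^2 - 40x + 554 is irreducible over Q and is the minimal polynomial of α.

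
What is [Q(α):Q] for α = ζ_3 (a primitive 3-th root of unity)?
[Q(α):Q] = 2

The minimal polynomial of ζ_3 over Q is the 3-th cyclotomic polynomial Φ_3(x), which is irreducible over Q and has degree φ(3) = 2. Hence [Q(α):Q] = φ(3) = 2.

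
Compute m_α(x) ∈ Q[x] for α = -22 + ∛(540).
m_α(x) = x^3 + 66x^2 + 1452x + 10108

Set β = α + 22 = ∛(540), so β^3 = 540. Then (α + 22)^3 - 540 = 0, i.e. α is a root of g(x) = (x + 22)^3 - 540 = x^3 + 66x^2 + 1452x + 10108. Since g(x) = h(x + 22) where h(x) = x^3 - 540, and h is irreducible over Q (because 540 is not a perfect cube, so h has no rational root, and a monic cubic with no rational root is irreducible), g is also irreducible (irreducibility is preserved under the substitution x → x + 22). Hence m_α(x) = x^3 + 66x^2 + 1452x + 10108.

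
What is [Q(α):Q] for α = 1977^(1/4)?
[Q(α):Q] = 4

α is a root of x^4 - 1977. By Eisenstein's criterion at the prime p = 3 (which divides the constant term 1977 but p^2 = 9 does not, since 1977 is squarefree), x^4 - 1977 is irreducible over Q. Hence [Q(α):Q] = 4.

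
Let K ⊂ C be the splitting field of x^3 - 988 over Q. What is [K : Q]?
[K : Q] = 6

The roots of x^3 - 988 are ∛988, ω∛988, ω^2∛988 where ω = e^(2πi/3) is a primitive cube root of unity, so K = Q(∛988, ω). Now [Q(∛988):Q] = 3 (since 988 is not a perfect cube, x^3 - 988 is irreducible) and [Q(ω):Q] = 2. Both 2 and 3 divide [K:Q], and [K:Q] ≤ 3·2 = 6, so [K:Q] = 6. (Equivalently: Q(∛988) ⊂ R but ω ∉ R, so [K : Q(∛988)] = 2.)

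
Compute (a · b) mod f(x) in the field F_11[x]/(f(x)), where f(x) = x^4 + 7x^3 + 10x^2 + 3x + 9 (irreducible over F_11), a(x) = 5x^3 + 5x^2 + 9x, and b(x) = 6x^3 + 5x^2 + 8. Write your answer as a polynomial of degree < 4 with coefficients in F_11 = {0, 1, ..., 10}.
a · b ≡ 7x^3 + 10x^2 + 8x + 1 (mod f(x))

Multiply in F_11[x]: a(x)·b(x) = (5x^3 + 5x^2 + 9x)·(6x^3 + 5x^2 + 8) = 8x^6 + 2x^4 + 8x^3 + 7x^2 + 6x. This has degree ≥ 4, so divide by f(x) over F_11: 8x^6 + 2x^4 + 8x^3 + 7x^2 + 6x = (8x^2 + 10x + 6)·(x^4 + 7x^3 + 10x^2 + 3x + 9) + (7x^3 + 10x^2 + 8x + 1). Hence a·b ≡ 7x^3 + 10x^2 + 8x + 1 (mod f). (F_11[x]/(f) is a field with 11^4 = 14641 elements since f is irreducible of degree 4.)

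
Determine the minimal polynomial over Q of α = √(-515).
m_α(x) = x^2 + 515

α satisfies α^2 + 515 = 0, so x^2 + 515 annihilates α. Since d = -515 is squarefree and ≠ 1, it is not a perfect square in Q, so x^2 + 515 has no rational root and is therefore irreducible over Q (a degree-2 polynomial over a field is irreducible iff it has no root). Hence m_α(x) = x^2 + 515.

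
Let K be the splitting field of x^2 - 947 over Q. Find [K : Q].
[K : Q] = 2

f(x) = x^2 - 947 factors as (x - √947)(x + √947). The splitting field is K = Q(√947). Since 947 is squarefree and > 1, it is not a perfect square, so x^2 - 947 is irreducible over Q and [Q(√947) : Q] = 2. Hence [K : Q] = 2.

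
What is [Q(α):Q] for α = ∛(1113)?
[Q(α):Q] = 3

The minimal polynomial of α is x^3 - 1113, irreducible over Q since 1113 is not a perfect cube (so x^3 - 1113 has no rational root). Hence [Q(α):Q] = deg(m_α) = 3.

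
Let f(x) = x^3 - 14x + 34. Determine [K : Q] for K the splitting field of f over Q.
[K : Q] = 6

By the rational root test, any rational root of the monic integer polynomial f(x) = x^3 - 14x + 34 must be an integer dividing the constant term 34, i.e. one of ±{1, 2, 17, 34}. Evaluating: f(1) = 21, f(-1) = 47, f(2) = 14, f(-2) = 54, f(17) = 4709, f(-17) = -4641, f(34) = 38862, f(-34) = -38794; none is 0, so f has no rational root and is therefore irreducible over Q (a cubic with no linear factor over a field is irreducible). For an irreducible cubic, the Galois group is A_3 or S_3 according as the discriminant disc(f) = -4a^3 - 27b^2 = -4·(-14)^3 - 27·(34)^2 = -20236 is or is not a square in Q. Here disc(f) = -20236 is not a perfect square in Q, so the Galois group of f over Q is not contained in A_3 and must be all of S_3. The splitting field has degree |S_3| = 6 over Q, so [K : Q] = 6.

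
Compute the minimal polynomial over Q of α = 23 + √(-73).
m_α(x) = x^2 - 46x + 602

From α - 23 = √(-73), squaring gives (α - 23)^2 = -73, i.e. α^2 - 46α + 529 = -73, so α^2 - 46α + 602 = 0. The discriminant of x^2 - 46x + 602 is (-46)^2 - 4·(602) = 2116 - 2408 = -292, and 4·(-73) is not a perfect square in Q since -73 is squarefree and ≠ 1. Hence x^2 - 46x + 602 is irreducible over Q and is the minimal polynomial of α.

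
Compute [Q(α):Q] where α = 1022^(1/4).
[Q(α):Q] = 4

α is a root of x^4 - 1022. By Eisenstein's criterion at the prime p = 2 (which divides the constant term 1022 but p^2 = 4 does not, since 1022 is squarefree), x^4 - 1022 is irreducible over Q. Hence [Q(α):Q] = 4.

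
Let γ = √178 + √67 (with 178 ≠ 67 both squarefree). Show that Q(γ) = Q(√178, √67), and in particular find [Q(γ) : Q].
[Q(γ) : Q] = 4 (equivalently, Q(γ) = Q(√178, √67))

Obviously Q(γ) ⊆ Q(√178, √67), and [Q(√178, √67):Q] = 4 (since 178, 67 are distinct squarefree integers > 1 with 11926 not a perfect square). To show equality we compute the minimal polynomial of γ. From γ = √178 + √67: γ^2 = 178 + 2√(11926) + 67 = 245 + 2√(11926), so γ^2 - 245 = 2√(11926); squaring, (γ^2 - 245)^2 = 4·11926, i.e. γ^4 - 490γ^2 + 60025 - 47704 = 0, i.e. γ^4 - 490γ^2 + 12321 = 0. So γ is a root of x^4 - 490x^2 + 12321. This polynomial is irreducible over Q: it has no rational root (each ±√178 ± √67 is irrational), and any factorization into two quadratics over Q would force √(11926) ∈ Q (pairing opposite roots) or √178, √67 ∈ Q (other pairings), all impossible. Hence [Q(γ):Q] = 4 = [Q(√178, √67):Q], so Q(γ) = Q(√178, √67).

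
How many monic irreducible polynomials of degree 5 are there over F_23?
There are 1287264 monic irreducible polynomials of degree 5 over F_23

Each element of F_{23^5} that lies in no proper subfield is a root of exactly one monic irreducible of degree 5 over F_23, and each such polynomial has 5 distinct roots in F_{23^5}. By Möbius inversion the count is N_23(5) = (1/5) Σ_{d|5} μ(5/d) · 23^d = (1/5)(μ(5)·23^1 + μ(1)·23^5) = 6436320/5 = 1287264.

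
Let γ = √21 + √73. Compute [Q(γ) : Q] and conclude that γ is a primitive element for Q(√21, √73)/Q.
[Q(γ) : Q] = 4 (equivalently, Q(γ) = Q(√21, √73))

Obviously Q(γ) ⊆ Q(√21, √73), and [Q(√21, √73):Q] = 4 (since 21, 73 are distinct squarefree integers > 1 with 1533 not a perfect square). To show equality we compute the minimal polynomial of γ. From γ = √21 + √73: γ^2 = 21 + 2√(1533) + 73 = 94 + 2√(1533), so γ^2 - 94 = 2√(1533); squaring, (γ^2 - 94)^2 = 4·1533, i.e. γ^4 - 188γ^2 + 8836 - 6132 = 0, i.e. γ^4 - 188γ^2 + 2704 = 0. So γ is a root of x^4 - 188x^2 + 2704. This polynomial is irreducible over Q: it has no rational root (each ±√21 ± √73 is irrational), and any factorization into two quadratics over Q would force √(1533) ∈ Q (pairing opposite roots) or √21, √73 ∈ Q (other pairings), all impossible. Hence [Q(γ):Q] = 4 = [Q(√21, √73):Q], so Q(γ) = Q(√21, √73).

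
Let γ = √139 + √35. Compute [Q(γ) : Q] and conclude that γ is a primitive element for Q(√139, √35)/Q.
[Q(γ) : Q] = 4 (equivalently, Q(γ) = Q(√139, √35))

Obviously Q(γ) ⊆ Q(√139, √35), and [Q(√139, √35):Q] = 4 (since 139, 35 are distinct squarefree integers > 1 with 4865 not a perfect square). To show equality we compute the minimal polynomial of γ. From γ = √139 + √35: γ^2 = 139 + 2√(4865) + 35 = 174 + 2√(4865), so γ^2 - 174 = 2√(4865); squaring, (γ^2 - 174)^2 = 4·4865, i.e. γ^4 - 348γ^2 + 30276 - 19460 = 0, i.e. γ^4 - 348γ^2 + 10816 = 0. So γ is a root of x^4 - 348x^2 + 10816. This polynomial is irreducible over Q: it has no rational root (each ±√139 ± √35 is irrational), and any factorization into two quadratics over Q would force √(4865) ∈ Q (pairing opposite roots) or √139, √35 ∈ Q (other pairings), all impossible. Hence [Q(γ):Q] = 4 = [Q(√139, √35):Q], so Q(γ) = Q(√139, √35).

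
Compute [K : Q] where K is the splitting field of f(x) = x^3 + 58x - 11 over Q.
[K : Q] = 6

By the rational root test, any rational root of the monic integer polynomial f(x) = x^3 + 58x - 11 must be an integer dividing the constant term -11, i.e. one of ±{1, 11}. Evaluating: f(1) = 48, f(-1) = -70, f(11) = 1958, f(-11) = -1980; none is 0, so f has no rational root and is therefore irreducible over Q (a cubic with no linear factor over a field is irreducible). For an irreducible cubic, the Galois group is A_3 or S_3 according as the discriminant disc(f) = -4a^3 - 27b^2 = -4·(58)^3 - 27·(-11)^2 = -783715 is or is not a square in Q. Here disc(f) = -783715 is not a perfect square in Q, so the Galois group of f over Q is not contained in A_3 and must be all of S_3. The splitting field has degree |S_3| = 6 over Q, so [K : Q] = 6.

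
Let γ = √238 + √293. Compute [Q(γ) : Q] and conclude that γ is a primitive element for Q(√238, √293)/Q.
[Q(γ) : Q] = 4 (equivalently, Q(γ) = Q(√238, √293))

Obviously Q(γ) ⊆ Q(√238, √293), and [Q(√238, √293):Q] = 4 (since 238, 293 are distinct squarefree integers > 1 with 69734 not a perfect square). To show equality we compute the minimal polynomial of γ. From γ = √238 + √293: γ^2 = 238 + 2√(69734) + 293 = 531 + 2√(69734), so γ^2 - 531 = 2√(69734); squaring, (γ^2 - 531)^2 = 4·69734, i.e. γ^4 - 1062γ^2 + 281961 - 278936 = 0, i.e. γ^4 - 1062γ^2 + 3025 = 0. So γ is a root of x^4 - 1062x^2 + 3025. This polynomial is irreducible over Q: it has no rational root (each ±√238 ± √293 is irrational), and any factorization into two quadratics over Q would force √(69734) ∈ Q (pairing opposite roots) or √238, √293 ∈ Q (other pairings), all impossible. Hence [Q(γ):Q] = 4 = [Q(√238, √293):Q], so Q(γ) = Q(√238, √293).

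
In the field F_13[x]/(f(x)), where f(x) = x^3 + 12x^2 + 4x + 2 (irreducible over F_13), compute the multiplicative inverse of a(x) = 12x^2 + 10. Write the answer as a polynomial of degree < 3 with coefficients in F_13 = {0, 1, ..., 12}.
a(x)^(-1) ≡ 6x^2 + 3x + 10 (mod f(x))

Since f is irreducible over F_13, F_13[x]/(f) is a field and a(x) ≠ 0 has an inverse. Apply the extended Euclidean algorithm to f(x) and a(x) in F_13[x]: f(x) = (12x + 1)·a(x) + (x + 5);  a(x) = (12x + 5)·(x + 5) + (11). The last nonzero remainder is the constant 11 = gcd(f, a) in F_13. Back-substituting through the division chain expresses 11 = s(x)·a(x) + t(x)·f(x) with s(x) ≡ x^2 + 7x + 6 (mod f), so (x^2 + 7x + 6)·a(x) ≡ 11 (mod f). Multiplying by 11^(-1) ≡ 6 in F_13 gives a(x)^(-1) ≡ 6·(x^2 + 7x + 6) ≡ 6x^2 + 3x + 10 (mod f). Check: (12x^2 + 10)·(6x^2 + 3x + 10) = 7x^4 + 10x^3 + 11x^2 + 4x + 9 ≡ 1 (mod x^3 + 12x^2 + 4x + 2).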